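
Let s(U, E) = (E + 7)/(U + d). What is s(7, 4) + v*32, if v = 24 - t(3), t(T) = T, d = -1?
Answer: 4043/6 ≈ 673.83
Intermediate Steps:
v = 21 (v = 24 - 1*3 = 24 - 3 = 21)
s(U, E) = (7 + E)/(-1 + U) (s(U, E) = (E + 7)/(U - 1) = (7 + E)/(-1 + U))
s(7, 4) + v*32 = (7 + 4)/(-1 + 7) + 21*32 = 11/6 + 672 = 4043/6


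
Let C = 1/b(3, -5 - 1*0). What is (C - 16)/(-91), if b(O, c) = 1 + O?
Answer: 9/52 ≈ 0.17308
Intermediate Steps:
C = ¼ (C = 1/(1 + 3) = 1/4 = ¼ ≈ 0.25000)
(C - 16)/(-91) = (¼ - 16)/(-91) = -63/4*(-1/91) = 9/52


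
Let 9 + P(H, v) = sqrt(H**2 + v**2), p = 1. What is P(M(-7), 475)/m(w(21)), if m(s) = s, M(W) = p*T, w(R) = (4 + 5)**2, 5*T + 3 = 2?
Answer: -1/9 + sqrt(5640626)/405 ≈ 5.7531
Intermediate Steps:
T = -1/5 (T = -3/5 + (1/5)*2 = -3/5 + 2/5 = -1/5 ≈ -0.20000)
w(R) = 81 (w(R) = 9**2 = 81)
M(W) = -1/5 (M(W) = 1*(-1/5) = -1/5)
P(H, v) = -9 + sqrt(H**2 + v**2)
P(M(-7), 475)/m(w(21)) = (-9 + sqrt((-1/5)**2 + 475**2))/81 = (-9 + sqrt(1/25 + 225625))*(1/81) = (-9 + sqrt(5640626/25))*(1/81) = (-9 + sqrt(5640626)/5)*(1/81) = -1/9 + sqrt(5640626)/405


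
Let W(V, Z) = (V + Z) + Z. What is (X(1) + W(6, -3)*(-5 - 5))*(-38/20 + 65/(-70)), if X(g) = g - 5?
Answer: 396/35 ≈ 11.314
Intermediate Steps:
W(V, Z) = V + 2*Z
X(g) = -5 + g
(X(1) + W(6, -3)*(-5 - 5))*(-38/20 + 65/(-70)) = ((-5 + 1) + (6 + 2*(-3))*(-5 - 5))*(-38/20 + 65/(-70)) = (-4 + (6 - 6)*(-10))*(-38*1/20 + 65*(-1/70)) = (-4 + 0*(-10))*(-19/10 - 13/14) = (-4 + 0)*(-99/35) = -4*(-99/35) = 396/35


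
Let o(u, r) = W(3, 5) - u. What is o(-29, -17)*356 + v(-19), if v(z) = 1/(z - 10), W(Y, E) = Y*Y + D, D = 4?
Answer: 433607/29 ≈ 14952.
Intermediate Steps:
W(Y, E) = 4 + Y² (W(Y, E) = Y*Y + 4 = Y² + 4 = 4 + Y²)
v(z) = 1/(-10 + z)
o(u, r) = 13 - u (o(u, r) = (4 + 3²) - u = (4 + 9) - u = 13 - u)
o(-29, -17)*356 + v(-19) = (13 - 1*(-29))*356 + 1/(-10 - 19) = (13 + 29)*356 + 1/(-29) = 42*356 - 1/29 = 14952 - 1/29 = 433607/29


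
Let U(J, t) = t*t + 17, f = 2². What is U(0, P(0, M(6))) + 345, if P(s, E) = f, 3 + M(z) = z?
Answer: 378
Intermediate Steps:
M(z) = -3 + z
f = 4
P(s, E) = 4
U(J, t) = 17 + t² (U(J, t) = t² + 17 = 17 + t²)
U(0, P(0, M(6))) + 345 = (17 + 4²) + 345 = (17 + 16) + 345 = 33 + 345 = 378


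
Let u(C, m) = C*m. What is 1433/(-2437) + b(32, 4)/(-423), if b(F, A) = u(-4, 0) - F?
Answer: -528175/1030851 ≈ -0.51237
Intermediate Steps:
b(F, A) = -F (b(F, A) = -4*0 - F = 0 - F = -F)
1433/(-2437) + b(32, 4)/(-423) = 1433/(-2437) - 1*32/(-423) = 1433*(-1/2437) - 32*(-1/423) = -1433/2437 + 32/423 = -528175/1030851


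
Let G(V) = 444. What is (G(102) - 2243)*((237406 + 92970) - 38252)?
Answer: -525531076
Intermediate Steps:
(G(102) - 2243)*((237406 + 92970) - 38252) = (444 - 2243)*((237406 + 92970) - 38252) = -1799*(330376 - 38252) = -1799*292124 = -525531076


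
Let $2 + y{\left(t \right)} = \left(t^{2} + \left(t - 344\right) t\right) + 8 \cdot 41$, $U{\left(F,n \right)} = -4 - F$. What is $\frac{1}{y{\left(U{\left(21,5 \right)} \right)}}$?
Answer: $\frac{1}{10176} \approx 9.827 \cdot 10^{-5}$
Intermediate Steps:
$y{\left(t \right)} = 326 + t^{2} + t \left(-344 + t\right)$ ($y{\left(t \right)} = -2 + \left(\left(t^{2} + \left(t - 344\right) t\right) + 8 \cdot 41\right) = -2 + \left(\left(t^{2} + \left(-344 + t\right) t\right) + 328\right) = -2 + \left(\left(t^{2} + t \left(-344 + t\right)\right) + 328\right) = -2 + \left(328 + t^{2} + t \left(-344 + t\right)\right) = 326 + t^{2} + t \left(-344 + t\right)$)
$\frac{1}{y{\left(U{\left(21,5 \right)} \right)}} = \frac{1}{326 - 344 \left(-4 - 21\right) + 2 \left(-4 - 21\right)^{2}} = \frac{1}{326 - -8600 + 2 \left(-25\right)^{2}} = \frac{1}{326 + 8600 + 2 \cdot 625} = \frac{1}{326 + 8600 + 1250} = \frac{1}{10176}$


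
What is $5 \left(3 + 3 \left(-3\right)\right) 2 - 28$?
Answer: $-88$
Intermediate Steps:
$5 \left(3 + 3 \left(-3\right)\right) 2 - 28 = 5 \left(3 - 9\right) 2 - 28 = 5 \left(-6\right) 2 - 28 = \left(-30\right) 2 - 28 = -60 - 28 = -88$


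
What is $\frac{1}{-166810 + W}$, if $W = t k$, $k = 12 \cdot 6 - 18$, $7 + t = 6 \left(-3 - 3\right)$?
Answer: $- \frac{1}{169132} \approx -5.9125 \cdot 10^{-6}$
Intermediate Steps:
$t = -43$ ($t = -7 + 6 \left(-3 - 3\right) = -7 + 6 \left(-6\right) = -7 - 36 = -43$)
$k = 54$ ($k = 72 - 18 = 54$)
$W = -2322$ ($W = \left(-43\right) 54 = -2322$)
$\frac{1}{-166810 + W} = \frac{1}{-166810 - 2322} = \frac{1}{-169132} = - \frac{1}{169132}$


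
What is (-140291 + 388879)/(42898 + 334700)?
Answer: 124294/188799 ≈ 0.65834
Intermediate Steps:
(-140291 + 388879)/(42898 + 334700) = 248588/377598 = 248588*(1/377598) = 124294/188799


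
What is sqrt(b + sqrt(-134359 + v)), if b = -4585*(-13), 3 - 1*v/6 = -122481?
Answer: sqrt(59605 + sqrt(600545)) ≈ 245.72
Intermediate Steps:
v = 734904 (v = 18 - 6*(-122481) = 18 + 734886 = 734904)
b = 59605
sqrt(b + sqrt(-134359 + v)) = sqrt(59605 + sqrt(-134359 + 734904)) = sqrt(59605 + sqrt(600545))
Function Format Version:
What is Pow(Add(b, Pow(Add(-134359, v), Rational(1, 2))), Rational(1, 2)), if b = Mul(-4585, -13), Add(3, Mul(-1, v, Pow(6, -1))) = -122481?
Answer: Pow(Add(59605, Pow(600545, Rational(1, 2))), Rational(1, 2)) ≈ 245.72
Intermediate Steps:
v = 734904 (v = Add(18, Mul(-6, -122481)) = Add(18, 734886) = 734904)
b = 59605
Pow(Add(b, Pow(Add(-134359, v), Rational(1, 2))), Rational(1, 2)) = Pow(Add(59605, Pow(Add(-134359, 734904), Rational(1, 2))), Rational(1, 2)) = Pow(Add(59605, Pow(600545, Rational(1, 2))), Rational(1, 2))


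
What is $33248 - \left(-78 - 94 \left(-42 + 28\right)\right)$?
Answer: $32010$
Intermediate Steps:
$33248 - \left(-78 - 94 \left(-42 + 28\right)\right) = 33248 - \left(-78 - -1316\right) = 33248 - \left(-78 + 1316\right) = 33248 - 1238 = 32010$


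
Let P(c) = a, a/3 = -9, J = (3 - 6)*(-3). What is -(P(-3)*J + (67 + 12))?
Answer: 164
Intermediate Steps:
J = 9 (J = -3*(-3) = 9)
a = -27 (a = 3*(-9) = -27)
P(c) = -27
-(P(-3)*J + (67 + 12)) = -(-27*9 + (67 + 12)) = -(-243 + 79) = -1*(-164) = 164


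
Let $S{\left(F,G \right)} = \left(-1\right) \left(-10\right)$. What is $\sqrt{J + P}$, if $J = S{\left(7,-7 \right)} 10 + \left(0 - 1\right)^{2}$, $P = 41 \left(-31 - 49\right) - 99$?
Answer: $i \sqrt{3278} \approx 57.254 i$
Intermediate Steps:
$S{\left(F,G \right)} = 10$
$P = -3379$ ($P = 41 \left(-80\right) - 99 = -3280 - 99 = -3379$)
$J = 101$ ($J = 10 \cdot 10 + \left(0 - 1\right)^{2} = 100 + \left(-1\right)^{2} = 100 + 1 = 101$)
$\sqrt{J + P} = \sqrt{101 - 3379} = \sqrt{-3278} = i \sqrt{3278}$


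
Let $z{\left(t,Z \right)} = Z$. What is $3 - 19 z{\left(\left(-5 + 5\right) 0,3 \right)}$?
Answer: $-54$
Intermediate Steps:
$3 - 19 z{\left(\left(-5 + 5\right) 0,3 \right)} = 3 - 57 = -54$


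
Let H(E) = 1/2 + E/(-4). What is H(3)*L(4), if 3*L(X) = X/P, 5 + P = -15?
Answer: 1/60 ≈ 0.016667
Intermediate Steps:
P = -20 (P = -5 - 15 = -20)
H(E) = 1/2 - E/4 (H(E) = 1*(1/2) + E*(-1/4) = 1/2 - E/4)
L(X) = -X/60 (L(X) = (X/(-20))/3 = (X*(-1/20))/3 = (-X/20)/3 = -X/60)
H(3)*L(4) = (1/2 - 1/4*3)*(-1/60*4) = (1/2 - 3/4)*(-1/15) = -1/4*(-1/15) = 1/60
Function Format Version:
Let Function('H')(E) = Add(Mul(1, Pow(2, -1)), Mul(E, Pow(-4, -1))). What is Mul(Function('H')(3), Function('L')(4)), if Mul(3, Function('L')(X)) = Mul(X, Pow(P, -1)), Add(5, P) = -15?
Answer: Rational(1, 60) ≈ 0.016667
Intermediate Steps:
P = -20 (P = Add(-5, -15) = -20)
Function('H')(E) = Add(Rational(1, 2), Mul(Rational(-1, 4), E)) (Function('H')(E) = Add(Mul(1, Rational(1, 2)), Mul(E, Rational(-1, 4))) = Add(Rational(1, 2), Mul(Rational(-1, 4), E)))
Function('L')(X) = Mul(Rational(-1, 60), X) (Function('L')(X) = Mul(Rational(1, 3), Mul(X, Pow(-20, -1))) = Mul(Rational(1, 3), Mul(X, Rational(-1, 20))) = Mul(Rational(1, 3), Mul(Rational(-1, 20), X)) = Mul(Rational(-1, 60), X))
Mul(Function('H')(3), Function('L')(4)) = Mul(Add(Rational(1, 2), Mul(Rational(-1, 4), 3)), Mul(Rational(-1, 60), 4)) = Mul(Add(Rational(1, 2), Rational(-3, 4)), Rational(-1, 15)) = Mul(Rational(-1, 4), Rational(-1, 15)) = Rational(1, 60)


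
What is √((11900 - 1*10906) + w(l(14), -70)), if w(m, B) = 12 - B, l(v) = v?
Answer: 2*√269 ≈ 32.802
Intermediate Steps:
√((11900 - 1*10906) + w(l(14), -70)) = √((11900 - 1*10906) + (12 - 1*(-70))) = √((11900 - 10906) + (12 + 70)) = √(994 + 82) = √1076 = 2*√269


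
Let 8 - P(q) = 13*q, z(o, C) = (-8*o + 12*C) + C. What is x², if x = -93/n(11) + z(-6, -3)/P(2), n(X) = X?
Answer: 38809/484 ≈ 80.184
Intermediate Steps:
z(o, C) = -8*o + 13*C
P(q) = 8 - 13*q
x = -197/22 (x = -93/11 + (-8*(-6) + 13*(-3))/(8 - 13*2) = -93*1/11 + (48 - 39)/(8 - 26) = -93/11 + 9/(-18) = -93/11 + 9*(-1/18) = -93/11 - ½ = -197/22 ≈ -8.9545)
x² = (-197/22)² = 38809/484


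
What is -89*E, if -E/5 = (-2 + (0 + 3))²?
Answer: 445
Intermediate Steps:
E = -5 (E = -5*(-2 + (0 + 3))² = -5*(-2 + 3)² = -5*1² = -5*1 = -5)
-89*E = -89*(-5) = 445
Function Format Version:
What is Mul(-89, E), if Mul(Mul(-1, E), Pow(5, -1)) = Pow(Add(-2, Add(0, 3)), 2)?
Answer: 445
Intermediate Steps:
E = -5 (E = Mul(-5, Pow(Add(-2, Add(0, 3)), 2)) = Mul(-5, Pow(Add(-2, 3), 2)) = Mul(-5, Pow(1, 2)) = Mul(-5, 1) = -5)
Mul(-89, E) = Mul(-89, -5) = 445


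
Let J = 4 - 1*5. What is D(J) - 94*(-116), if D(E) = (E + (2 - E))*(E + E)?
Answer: 10900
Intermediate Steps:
J = -1 (J = 4 - 5 = -1)
D(E) = 4*E (D(E) = 2*(2*E) = 4*E)
D(J) - 94*(-116) = 4*(-1) - 94*(-116) = -4 + 10904 = 10900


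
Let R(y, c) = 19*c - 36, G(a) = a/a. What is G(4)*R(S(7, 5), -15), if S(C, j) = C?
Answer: -321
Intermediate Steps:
G(a) = 1
R(y, c) = -36 + 19*c
G(4)*R(S(7, 5), -15) = 1*(-36 + 19*(-15)) = 1*(-36 - 285) = 1*(-321) = -321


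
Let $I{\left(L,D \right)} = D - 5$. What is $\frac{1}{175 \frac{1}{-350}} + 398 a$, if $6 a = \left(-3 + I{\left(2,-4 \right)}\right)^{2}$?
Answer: $9550$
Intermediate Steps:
$I{\left(L,D \right)} = -5 + D$
$a = 24$ ($a = \frac{\left(-3 - 9\right)^{2}}{6} = \frac{\left(-12\right)^{2}}{6} = \frac{1}{6} \cdot 144 = 24$)
$\frac{1}{175 \frac{1}{-350}} + 398 a = \frac{1}{175 \frac{1}{-350}} + 398 \cdot 24 = \frac{1}{175 \left(- \frac{1}{350}\right)} + 9552 = \frac{1}{- \frac{1}{2}} + 9552 = -2 + 9552 = 9550$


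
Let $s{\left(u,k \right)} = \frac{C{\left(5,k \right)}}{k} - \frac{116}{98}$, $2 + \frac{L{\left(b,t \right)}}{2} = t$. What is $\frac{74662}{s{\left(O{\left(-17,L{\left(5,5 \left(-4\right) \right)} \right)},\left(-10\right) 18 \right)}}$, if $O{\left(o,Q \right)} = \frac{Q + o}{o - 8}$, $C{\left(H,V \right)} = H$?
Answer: $- \frac{131703768}{2137} \approx -61630.0$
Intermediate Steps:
$L{\left(b,t \right)} = -4 + 2 t$
$O{\left(o,Q \right)} = \frac{Q + o}{-8 + o}$
$s{\left(u,k \right)} = - \frac{58}{49} + \frac{5}{k}$ ($s{\left(u,k \right)} = \frac{5}{k} - \frac{116}{98} = \frac{5}{k} - \frac{58}{49} = - \frac{58}{49} + \frac{5}{k}$)
$\frac{74662}{s{\left(O{\left(-17,L{\left(5,5 \left(-4\right) \right)} \right)},\left(-10\right) 18 \right)}} = \frac{74662}{- \frac{58}{49} + \frac{5}{\left(-10\right) 18}} = \frac{74662}{- \frac{58}{49} + \frac{5}{-180}} = \frac{74662}{- \frac{58}{49} + 5 \left(- \frac{1}{180}\right)} = \frac{74662}{- \frac{58}{49} - \frac{1}{36}} = \frac{74662}{- \frac{2137}{1764}} = 74662 \left(- \frac{1764}{2137}\right) = - \frac{131703768}{2137}$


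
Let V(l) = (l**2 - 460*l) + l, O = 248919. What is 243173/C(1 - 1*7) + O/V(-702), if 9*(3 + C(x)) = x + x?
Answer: -15245405089/271674 ≈ -56117.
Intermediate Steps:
C(x) = -3 + 2*x/9 (C(x) = -3 + (x + x)/9 = -3 + (2*x)/9 = -3 + 2*x/9)
V(l) = l**2 - 459*l
243173/C(1 - 1*7) + O/V(-702) = 243173/(-3 + 2*(1 - 1*7)/9) + 248919/((-702*(-459 - 702))) = 243173/(-3 + 2*(1 - 7)/9) + 248919/((-702*(-1161))) = 243173/(-3 + (2/9)*(-6)) + 248919/815022 = 243173/(-3 - 4/3) + 248919*(1/815022) = 243173/(-13/3) + 82973/271674 = 243173*(-3/13) + 82973/271674 = -729519/13 + 82973/271674 = -15245405089/271674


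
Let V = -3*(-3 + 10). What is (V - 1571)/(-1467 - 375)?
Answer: 796/921 ≈ 0.86428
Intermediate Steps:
V = -21 (V = -3*7 = -21)
(V - 1571)/(-1467 - 375) = (-21 - 1571)/(-1467 - 375) = -1592/(-1842) = -1/1842*(-1592) = 796/921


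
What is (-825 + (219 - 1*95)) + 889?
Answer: 188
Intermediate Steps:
(-825 + (219 - 1*95)) + 889 = (-825 + (219 - 95)) + 889 = (-825 + 124) + 889 = -701 + 889 = 188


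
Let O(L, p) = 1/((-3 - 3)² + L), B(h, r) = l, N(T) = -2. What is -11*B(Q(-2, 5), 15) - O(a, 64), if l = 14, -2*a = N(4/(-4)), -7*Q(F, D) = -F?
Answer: -5699/37 ≈ -154.03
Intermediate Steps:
Q(F, D) = F/7 (Q(F, D) = -(-1)*F/7 = F/7)
a = 1 (a = -½*(-2) = 1)
B(h, r) = 14
O(L, p) = 1/(36 + L) (O(L, p) = 1/((-6)² + L) = 1/(36 + L))
-11*B(Q(-2, 5), 15) - O(a, 64) = -11*14 - 1/(36 + 1) = -154 - 1/37 = -5699/37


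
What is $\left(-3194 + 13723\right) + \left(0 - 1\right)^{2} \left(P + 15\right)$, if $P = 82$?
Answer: $10626$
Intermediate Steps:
$\left(-3194 + 13723\right) + \left(0 - 1\right)^{2} \left(P + 15\right) = \left(-3194 + 13723\right) + \left(0 - 1\right)^{2} \left(82 + 15\right) = 10529 + \left(-1\right)^{2} \cdot 97 = 10529 + 1 \cdot 97 = 10529 + 97 = 10626$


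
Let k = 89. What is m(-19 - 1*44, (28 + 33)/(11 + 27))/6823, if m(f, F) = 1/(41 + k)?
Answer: 1/886990 ≈ 1.1274e-6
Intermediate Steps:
m(f, F) = 1/130 (m(f, F) = 1/(41 + 89) = 1/130)
m(-19 - 1*44, (28 + 33)/(11 + 27))/6823 = (1/130)/6823 = (1/130)*(1/6823) = 1/886990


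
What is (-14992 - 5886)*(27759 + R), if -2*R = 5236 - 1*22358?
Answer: -758288960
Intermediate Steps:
R = 8561 (R = -(5236 - 1*22358)/2 = -(5236 - 22358)/2 = -½*(-17122) = 8561)
(-14992 - 5886)*(27759 + R) = (-14992 - 5886)*(27759 + 8561) = -20878*36320 = -758288960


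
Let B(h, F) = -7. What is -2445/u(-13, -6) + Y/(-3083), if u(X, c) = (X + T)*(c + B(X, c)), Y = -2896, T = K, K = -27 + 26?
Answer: -7010863/561106 ≈ -12.495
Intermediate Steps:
K = -1
T = -1
u(X, c) = (-1 + X)*(-7 + c) (u(X, c) = (X - 1)*(c - 7) = (-1 + X)*(-7 + c))
-2445/u(-13, -6) + Y/(-3083) = -2445/(7 - 1*(-6) - 7*(-13) - 13*(-6)) - 2896/(-3083) = -2445/(7 + 6 + 91 + 78) - 2896*(-1/3083) = -2445/182 + 2896/3083 = -7010863/561106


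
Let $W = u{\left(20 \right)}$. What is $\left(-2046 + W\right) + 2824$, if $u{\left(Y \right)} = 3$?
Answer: $781$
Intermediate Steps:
$W = 3$
$\left(-2046 + W\right) + 2824 = \left(-2046 + 3\right) + 2824 = -2043 + 2824 = 781$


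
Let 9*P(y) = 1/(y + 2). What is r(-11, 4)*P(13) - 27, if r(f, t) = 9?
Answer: -404/15 ≈ -26.933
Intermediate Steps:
P(y) = 1/(9*(2 + y)) (P(y) = 1/(9*(y + 2)) = 1/(9*(2 + y)))
r(-11, 4)*P(13) - 27 = 9*(1/(9*(2 + 13))) - 27 = 9*((1/9)/15) - 27 = 9*((1/9)*(1/15)) - 27 = 9*(1/135) - 27 = 1/15 - 27 = -404/15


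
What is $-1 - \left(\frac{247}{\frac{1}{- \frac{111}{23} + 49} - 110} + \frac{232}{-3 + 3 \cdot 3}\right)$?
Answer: $- \frac{12543847}{335211} \approx -37.421$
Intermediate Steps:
$-1 - \left(\frac{247}{\frac{1}{- \frac{111}{23} + 49} - 110} + \frac{232}{-3 + 3 \cdot 3}\right) = -1 - \left(\frac{247}{\frac{1}{\left(-111\right) \frac{1}{23} + 49} - 110} + \frac{232}{-3 + 9}\right) = -1 - \left(\frac{247}{\frac{1}{- \frac{111}{23} + 49} - 110} + \frac{232}{6}\right) = -1 - \left(\frac{247}{\frac{1}{\frac{1016}{23}} - 110} + 232 \cdot \frac{1}{6}\right) = -1 - \left(\frac{247}{\frac{23}{1016} - 110} + \frac{116}{3}\right) = -1 - \left(\frac{247}{- \frac{111737}{1016}} + \frac{116}{3}\right) = -1 - \left(247 \left(- \frac{1016}{111737}\right) + \frac{116}{3}\right) = -1 - \left(- \frac{250952}{111737} + \frac{116}{3}\right) = -1 - \frac{12208636}{335211} = - \frac{12543847}{335211}$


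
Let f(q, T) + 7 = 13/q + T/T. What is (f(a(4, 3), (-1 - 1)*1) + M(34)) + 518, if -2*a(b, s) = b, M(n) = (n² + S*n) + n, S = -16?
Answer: 2303/2 ≈ 1151.5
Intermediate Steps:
M(n) = n² - 15*n (M(n) = (n² - 16*n) + n = n² - 15*n)
a(b, s) = -b/2
f(q, T) = -6 + 13/q (f(q, T) = -7 + (13/q + T/T) = -7 + (13/q + 1) = -7 + (1 + 13/q) = -6 + 13/q)
(f(a(4, 3), (-1 - 1)*1) + M(34)) + 518 = ((-6 + 13/((-½*4))) + 34*(-15 + 34)) + 518 = ((-6 + 13/(-2)) + 34*19) + 518 = ((-6 + 13*(-½)) + 646) + 518 = ((-6 - 13/2) + 646) + 518 = (-25/2 + 646) + 518 = 1267/2 + 518 = 2303/2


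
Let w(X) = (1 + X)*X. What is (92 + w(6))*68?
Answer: 9112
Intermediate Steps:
w(X) = X*(1 + X)
(92 + w(6))*68 = (92 + 6*(1 + 6))*68 = (92 + 6*7)*68 = (92 + 42)*68 = 134*68 = 9112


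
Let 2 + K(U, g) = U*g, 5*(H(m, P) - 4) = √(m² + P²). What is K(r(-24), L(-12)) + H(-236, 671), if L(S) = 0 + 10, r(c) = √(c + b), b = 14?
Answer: 2 + √505937/5 + 10*I*√10 ≈ 144.26 + 31.623*I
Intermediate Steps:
H(m, P) = 4 + √(P² + m²)/5 (H(m, P) = 4 + √(m² + P²)/5 = 4 + √(P² + m²)/5)
r(c) = √(14 + c) (r(c) = √(c + 14) = √(14 + c))
L(S) = 10
K(U, g) = -2 + U*g
K(r(-24), L(-12)) + H(-236, 671) = (-2 + √(14 - 24)*10) + (4 + √(671² + (-236)²)/5) = (-2 + √(-10)*10) + (4 + √(450241 + 55696)/5) = (-2 + (I*√10)*10) + (4 + √505937/5) = (-2 + 10*I*√10) + (4 + √505937/5) = 2 + √505937/5 + 10*I*√10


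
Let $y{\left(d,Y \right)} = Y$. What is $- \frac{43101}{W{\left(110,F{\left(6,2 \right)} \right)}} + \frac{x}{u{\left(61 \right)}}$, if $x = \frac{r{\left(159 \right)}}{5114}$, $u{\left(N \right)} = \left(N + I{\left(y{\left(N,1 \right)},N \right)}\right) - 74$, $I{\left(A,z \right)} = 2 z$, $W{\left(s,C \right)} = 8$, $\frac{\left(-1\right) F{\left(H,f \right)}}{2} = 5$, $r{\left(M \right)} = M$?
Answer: $- \frac{12012808377}{2229704} \approx -5387.6$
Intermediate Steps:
$F{\left(H,f \right)} = -10$ ($F{\left(H,f \right)} = \left(-2\right) 5 = -10$)
$u{\left(N \right)} = -74 + 3 N$ ($u{\left(N \right)} = \left(N + 2 N\right) - 74 = 3 N - 74 = -74 + 3 N$)
$x = \frac{159}{5114} \approx 0.031091$
$- \frac{43101}{W{\left(110,F{\left(6,2 \right)} \right)}} + \frac{x}{u{\left(61 \right)}} = - \frac{43101}{8} + \frac{159}{5114 \left(-74 + 3 \cdot 61\right)} = \left(-43101\right) \frac{1}{8} + \frac{159}{5114 \left(-74 + 183\right)} = - \frac{43101}{8} + \frac{159}{5114 \cdot 109} = - \frac{43101}{8} + \frac{159}{5114} \cdot \frac{1}{109} = - \frac{43101}{8} + \frac{159}{557426} = - \frac{12012808377}{2229704}$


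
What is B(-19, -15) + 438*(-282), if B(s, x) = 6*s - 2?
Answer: -123632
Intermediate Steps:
B(s, x) = -2 + 6*s
B(-19, -15) + 438*(-282) = (-2 + 6*(-19)) + 438*(-282) = (-2 - 114) - 123516 = -116 - 123516 = -123632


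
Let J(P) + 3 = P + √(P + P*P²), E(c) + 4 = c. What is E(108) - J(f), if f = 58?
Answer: 49 - √195170 ≈ -392.78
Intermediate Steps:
E(c) = -4 + c
J(P) = -3 + P + √(P + P³) (J(P) = -3 + (P + √(P + P*P²)) = -3 + (P + √(P + P³)) = -3 + P + √(P + P³))
E(108) - J(f) = (-4 + 108) - (-3 + 58 + √(58 + 58³)) = 104 - (-3 + 58 + √(58 + 195112)) = 104 - (-3 + 58 + √195170) = 104 - (55 + √195170) = 104 + (-55 - √195170) = 49 - √195170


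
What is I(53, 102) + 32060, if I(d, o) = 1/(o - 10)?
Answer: 2949521/92 ≈ 32060.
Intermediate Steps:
I(d, o) = 1/(-10 + o)
I(53, 102) + 32060 = 1/(-10 + 102) + 32060 = 1/92 + 32060 = 2949521/92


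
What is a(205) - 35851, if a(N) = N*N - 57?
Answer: 6117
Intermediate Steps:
a(N) = -57 + N² (a(N) = N² - 57 = -57 + N²)
a(205) - 35851 = (-57 + 205²) - 35851 = (-57 + 42025) - 35851 = 41968 - 35851 = 6117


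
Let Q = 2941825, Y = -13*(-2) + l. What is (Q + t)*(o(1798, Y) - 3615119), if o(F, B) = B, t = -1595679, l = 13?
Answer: -4866425481680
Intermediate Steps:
Y = 39 (Y = -13*(-2) + 13 = 26 + 13 = 39)
(Q + t)*(o(1798, Y) - 3615119) = (2941825 - 1595679)*(39 - 3615119) = 1346146*(-3615080) = -4866425481680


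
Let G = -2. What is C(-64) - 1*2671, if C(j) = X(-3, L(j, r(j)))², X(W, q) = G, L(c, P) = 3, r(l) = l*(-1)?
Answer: -2667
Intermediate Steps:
r(l) = -l
X(W, q) = -2
C(j) = 4 (C(j) = (-2)² = 4)
C(-64) - 1*2671 = 4 - 1*2671 = 4 - 2671 = -2667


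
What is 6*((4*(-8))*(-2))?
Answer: 384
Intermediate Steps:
6*((4*(-8))*(-2)) = 6*(-32*(-2)) = 6*64 = 384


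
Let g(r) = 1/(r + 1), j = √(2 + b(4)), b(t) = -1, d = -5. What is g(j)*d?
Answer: -5/2 ≈ -2.5000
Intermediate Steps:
j = 1 (j = √(2 - 1) = √1 = 1)
g(r) = 1/(1 + r)
g(j)*d = -5/(1 + 1) = -5/2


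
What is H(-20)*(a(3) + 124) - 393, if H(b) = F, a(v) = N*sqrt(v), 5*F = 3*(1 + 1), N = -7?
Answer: -1221/5 - 42*sqrt(3)/5 ≈ -258.75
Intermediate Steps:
F = 6/5 (F = (3*(1 + 1))/5 = (3*2)/5 = (1/5)*6 = 6/5 ≈ 1.2000)
a(v) = -7*sqrt(v)
H(b) = 6/5
H(-20)*(a(3) + 124) - 393 = 6*(-7*sqrt(3) + 124)/5 - 393 = 6*(124 - 7*sqrt(3))/5 - 393 = (744/5 - 42*sqrt(3)/5) - 393 = -1221/5 - 42*sqrt(3)/5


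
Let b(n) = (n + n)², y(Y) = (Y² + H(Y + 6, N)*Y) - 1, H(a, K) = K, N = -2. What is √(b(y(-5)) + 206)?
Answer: √4830 ≈ 69.498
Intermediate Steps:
y(Y) = -1 + Y² - 2*Y (y(Y) = (Y² - 2*Y) - 1 = -1 + Y² - 2*Y)
b(n) = 4*n² (b(n) = (2*n)² = 4*n²)
√(b(y(-5)) + 206) = √(4*(-1 + (-5)² - 2*(-5))² + 206) = √(4*(-1 + 25 + 10)² + 206) = √(4*34² + 206) = √(4*1156 + 206) = √(4624 + 206) = √4830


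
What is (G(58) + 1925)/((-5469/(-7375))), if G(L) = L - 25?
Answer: 14440250/5469 ≈ 2640.4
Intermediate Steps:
G(L) = -25 + L
(G(58) + 1925)/((-5469/(-7375))) = ((-25 + 58) + 1925)/((-5469/(-7375))) = (33 + 1925)/((-5469*(-1/7375))) = 1958/(5469/7375) = 1958*(7375/5469) = 14440250/5469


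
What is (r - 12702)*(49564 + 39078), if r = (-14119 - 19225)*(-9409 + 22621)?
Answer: -39051554870460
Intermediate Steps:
r = -440540928 (r = -33344*13212 = -440540928)
(r - 12702)*(49564 + 39078) = (-440540928 - 12702)*(49564 + 39078) = -440553630*88642 = -39051554870460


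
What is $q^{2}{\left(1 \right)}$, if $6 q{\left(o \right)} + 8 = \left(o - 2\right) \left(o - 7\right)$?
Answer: $\frac{1}{9} \approx 0.11111$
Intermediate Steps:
$q{\left(o \right)} = - \frac{4}{3} + \frac{\left(-7 + o\right) \left(-2 + o\right)}{6}$ ($q{\left(o \right)} = - \frac{4}{3} + \frac{\left(o - 2\right) \left(o - 7\right)}{6} = - \frac{4}{3} + \frac{\left(-2 + o\right) \left(-7 + o\right)}{6} = - \frac{4}{3} + \frac{\left(-7 + o\right) \left(-2 + o\right)}{6}$)
$q^{2}{\left(1 \right)} = \left(1 - \frac{3}{2} + \frac{1^{2}}{6}\right)^{2} = \left(1 - \frac{3}{2} + \frac{1}{6} \cdot 1\right)^{2} = \left(1 - \frac{3}{2} + \frac{1}{6}\right)^{2} = \left(- \frac{1}{3}\right)^{2} = \frac{1}{9}$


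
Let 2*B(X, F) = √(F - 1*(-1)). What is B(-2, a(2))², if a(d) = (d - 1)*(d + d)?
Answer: 5/4 ≈ 1.2500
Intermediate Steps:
a(d) = 2*d*(-1 + d) (a(d) = (-1 + d)*(2*d) = 2*d*(-1 + d))
B(X, F) = √(1 + F)/2 (B(X, F) = √(F - 1*(-1))/2 = √(F + 1)/2 = √(1 + F)/2)
B(-2, a(2))² = (√(1 + 2*2*(-1 + 2))/2)² = (√(1 + 2*2*1)/2)² = (√(1 + 4)/2)² = (√5/2)² = 5/4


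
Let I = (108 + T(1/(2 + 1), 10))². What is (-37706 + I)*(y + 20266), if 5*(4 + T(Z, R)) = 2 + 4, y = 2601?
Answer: -15228827458/25 ≈ -6.0915e+8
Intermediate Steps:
T(Z, R) = -14/5 (T(Z, R) = -4 + (2 + 4)/5 = -4 + (⅕)*6 = -4 + 6/5 = -14/5)
I = 276676/25 (I = (108 - 14/5)² = (526/5)² = 276676/25 ≈ 11067.)
(-37706 + I)*(y + 20266) = (-37706 + 276676/25)*(2601 + 20266) = -665974/25*22867 = -15228827458/25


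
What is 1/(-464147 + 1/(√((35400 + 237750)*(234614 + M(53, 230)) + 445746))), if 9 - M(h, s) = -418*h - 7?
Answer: -32555732566859862/15110645603710304367713 - 19*√194296386/15110645603710304367713 ≈ -2.1545e-6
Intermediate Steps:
M(h, s) = 16 + 418*h (M(h, s) = 9 - (-418*h - 7) = 9 - (-7 - 418*h) = 9 + (7 + 418*h) = 16 + 418*h)
1/(-464147 + 1/(√((35400 + 237750)*(234614 + M(53, 230)) + 445746))) = 1/(-464147 + 1/(√((35400 + 237750)*(234614 + (16 + 418*53)) + 445746))) = 1/(-464147 + 1/(√(273150*(234614 + (16 + 22154)) + 445746))) = 1/(-464147 + 1/(√(273150*(234614 + 22170) + 445746))) = 1/(-464147 + 1/(√(273150*256784 + 445746))) = 1/(-464147 + 1/(√(70140549600 + 445746))) = 1/(-464147 + 1/(√70140995346)) = 1/(-464147 + 1/(19*√194296386)) = 1/(-464147 + √194296386/3691631334)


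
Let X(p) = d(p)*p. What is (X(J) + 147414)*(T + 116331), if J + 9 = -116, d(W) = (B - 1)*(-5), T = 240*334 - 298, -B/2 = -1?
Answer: 29044215527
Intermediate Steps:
B = 2 (B = -2*(-1) = 2)
T = 79862 (T = 80160 - 298 = 79862)
d(W) = -5 (d(W) = (2 - 1)*(-5) = 1*(-5) = -5)
J = -125 (J = -9 - 116 = -125)
X(p) = -5*p
(X(J) + 147414)*(T + 116331) = (-5*(-125) + 147414)*(79862 + 116331) = (625 + 147414)*196193 = 148039*196193 = 29044215527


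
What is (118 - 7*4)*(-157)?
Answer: -14130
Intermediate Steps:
(118 - 7*4)*(-157) = (118 - 28)*(-157) = 90*(-157) = -14130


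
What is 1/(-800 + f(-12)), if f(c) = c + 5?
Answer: -1/807 ≈ -0.0012392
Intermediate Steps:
f(c) = 5 + c
1/(-800 + f(-12)) = 1/(-800 + (5 - 12)) = 1/(-800 - 7) = 1/(-807) = -1/807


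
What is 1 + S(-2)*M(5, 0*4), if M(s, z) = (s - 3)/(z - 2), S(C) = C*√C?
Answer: 1 + 2*I*√2 ≈ 1.0 + 2.8284*I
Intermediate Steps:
S(C) = C^(3/2)
M(s, z) = (-3 + s)/(-2 + z)
1 + S(-2)*M(5, 0*4) = 1 + (-2)^(3/2)*((-3 + 5)/(-2 + 0*4)) = 1 + (-2*I*√2)*(2/(-2 + 0)) = 1 + (-2*I*√2)*(2/(-2)) = 1 + (-2*I*√2)*(-½*2) = 1 - 2*I*√2*(-1) = 1 + 2*I*√2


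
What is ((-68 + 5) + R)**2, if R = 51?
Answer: 144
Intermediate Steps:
((-68 + 5) + R)**2 = ((-68 + 5) + 51)**2 = (-63 + 51)**2 = (-12)**2 = 144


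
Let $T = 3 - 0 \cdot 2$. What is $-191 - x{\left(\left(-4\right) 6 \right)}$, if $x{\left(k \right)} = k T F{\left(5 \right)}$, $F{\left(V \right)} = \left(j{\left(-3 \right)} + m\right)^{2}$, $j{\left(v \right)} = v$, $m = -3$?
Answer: $2401$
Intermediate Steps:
$T = 3$ ($T = 3 - 0 = 3 + 0 = 3$)
$F{\left(V \right)} = 36$ ($F{\left(V \right)} = \left(-3 - 3\right)^{2} = \left(-6\right)^{2} = 36$)
$x{\left(k \right)} = 108 k$ ($x{\left(k \right)} = k 3 \cdot 36 = 3 k 36 = 108 k$)
$-191 - x{\left(\left(-4\right) 6 \right)} = -191 - 108 \left(\left(-4\right) 6\right) = -191 - 108 \left(-24\right) = -191 - -2592 = -191 + 2592 = 2401$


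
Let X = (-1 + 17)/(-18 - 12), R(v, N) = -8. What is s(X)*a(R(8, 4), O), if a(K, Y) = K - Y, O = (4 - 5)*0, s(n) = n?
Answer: 64/15 ≈ 4.2667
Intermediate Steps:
X = -8/15 (X = 16/(-30) = 16*(-1/30) = -8/15 ≈ -0.53333)
O = 0 (O = -1*0 = 0)
s(X)*a(R(8, 4), O) = -8*(-8 - 1*0)/15 = -8*(-8 + 0)/15 = -8/15*(-8) = 64/15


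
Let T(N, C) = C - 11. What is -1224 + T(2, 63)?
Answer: -1172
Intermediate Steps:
T(N, C) = -11 + C
-1224 + T(2, 63) = -1224 + (-11 + 63) = -1224 + 52 = -1172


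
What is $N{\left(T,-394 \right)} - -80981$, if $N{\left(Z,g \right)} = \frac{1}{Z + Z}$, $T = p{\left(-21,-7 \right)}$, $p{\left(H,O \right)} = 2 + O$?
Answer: $\frac{809809}{10} \approx 80981.0$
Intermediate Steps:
$T = -5$ ($T = 2 - 7 = -5$)
$N{\left(Z,g \right)} = \frac{1}{2 Z}$
$N{\left(T,-394 \right)} - -80981 = \frac{1}{2 \left(-5\right)} - -80981 = \frac{1}{2} \left(- \frac{1}{5}\right) + 80981 = - \frac{1}{10} + 80981 = \frac{809809}{10}$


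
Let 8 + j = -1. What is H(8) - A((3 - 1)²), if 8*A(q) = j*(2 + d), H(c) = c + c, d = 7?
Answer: 209/8 ≈ 26.125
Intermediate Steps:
j = -9 (j = -8 - 1 = -9)
H(c) = 2*c
A(q) = -81/8 (A(q) = (-9*(2 + 7))/8 = (-9*9)/8 = (⅛)*(-81) = -81/8)
H(8) - A((3 - 1)²) = 2*8 - 1*(-81/8) = 16 + 81/8 = 209/8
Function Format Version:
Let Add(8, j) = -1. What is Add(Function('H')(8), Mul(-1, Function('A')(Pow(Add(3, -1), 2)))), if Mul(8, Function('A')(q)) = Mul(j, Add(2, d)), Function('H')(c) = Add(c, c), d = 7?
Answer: Rational(209, 8) ≈ 26.125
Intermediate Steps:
j = -9 (j = Add(-8, -1) = -9)
Function('H')(c) = Mul(2, c)
Function('A')(q) = Rational(-81, 8) (Function('A')(q) = Mul(Rational(1, 8), Mul(-9, Add(2, 7))) = Mul(Rational(1, 8), Mul(-9, 9)) = Mul(Rational(1, 8), -81) = Rational(-81, 8))
Add(Function('H')(8), Mul(-1, Function('A')(Pow(Add(3, -1), 2)))) = Add(Mul(2, 8), Mul(-1, Rational(-81, 8))) = Add(16, Rational(81, 8)) = Rational(209, 8)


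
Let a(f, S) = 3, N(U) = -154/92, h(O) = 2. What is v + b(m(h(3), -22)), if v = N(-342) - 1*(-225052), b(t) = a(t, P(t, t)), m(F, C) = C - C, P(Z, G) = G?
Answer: 10352453/46 ≈ 2.2505e+5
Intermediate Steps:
N(U) = -77/46 (N(U) = -154*1/92 = -77/46)
m(F, C) = 0
b(t) = 3
v = 10352315/46 (v = -77/46 - 1*(-225052) = -77/46 + 225052 = 10352315/46 ≈ 2.2505e+5)
v + b(m(h(3), -22)) = 10352315/46 + 3 = 10352453/46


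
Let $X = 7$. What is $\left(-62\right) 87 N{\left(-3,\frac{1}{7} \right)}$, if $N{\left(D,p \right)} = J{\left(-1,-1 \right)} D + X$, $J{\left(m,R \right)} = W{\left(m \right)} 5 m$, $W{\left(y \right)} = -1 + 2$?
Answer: $-118668$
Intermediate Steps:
$W{\left(y \right)} = 1$
$J{\left(m,R \right)} = 5 m$ ($J{\left(m,R \right)} = 1 \cdot 5 m = 5 m$)
$N{\left(D,p \right)} = 7 - 5 D$ ($N{\left(D,p \right)} = 5 \left(-1\right) D + 7 = - 5 D + 7 = 7 - 5 D$)
$\left(-62\right) 87 N{\left(-3,\frac{1}{7} \right)} = \left(-62\right) 87 \left(7 - -15\right) = - 5394 \left(7 + 15\right) = \left(-5394\right) 22 = -118668$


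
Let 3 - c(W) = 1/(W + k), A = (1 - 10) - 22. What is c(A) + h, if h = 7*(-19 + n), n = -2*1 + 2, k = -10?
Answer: -5329/41 ≈ -129.98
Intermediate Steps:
n = 0 (n = -2 + 2 = 0)
A = -31 (A = -9 - 22 = -31)
c(W) = 3 - 1/(-10 + W) (c(W) = 3 - 1/(W - 10) = 3 - 1/(-10 + W))
h = -133 (h = 7*(-19 + 0) = 7*(-19) = -133)
c(A) + h = (-31 + 3*(-31))/(-10 - 31) - 133 = (-31 - 93)/(-41) - 133 = -1/41*(-124) - 133 = 124/41 - 133 = -5329/41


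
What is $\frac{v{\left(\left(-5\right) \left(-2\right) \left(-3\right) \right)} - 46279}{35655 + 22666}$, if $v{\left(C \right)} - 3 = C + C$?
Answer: $- \frac{46336}{58321} \approx -0.7945$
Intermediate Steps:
$v{\left(C \right)} = 3 + 2 C$ ($v{\left(C \right)} = 3 + \left(C + C\right) = 3 + 2 C$)
$\frac{v{\left(\left(-5\right) \left(-2\right) \left(-3\right) \right)} - 46279}{35655 + 22666} = \frac{\left(3 + 2 \left(-5\right) \left(-2\right) \left(-3\right)\right) - 46279}{35655 + 22666} = \frac{\left(3 + 2 \cdot 10 \left(-3\right)\right) - 46279}{58321} = \left(\left(3 + 2 \left(-30\right)\right) - 46279\right) \frac{1}{58321} = \left(\left(3 - 60\right) - 46279\right) \frac{1}{58321} = \left(-57 - 46279\right) \frac{1}{58321} = \left(-46336\right) \frac{1}{58321} = - \frac{46336}{58321}$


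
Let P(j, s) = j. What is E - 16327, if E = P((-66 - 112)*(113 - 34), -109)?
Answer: -30389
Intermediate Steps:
E = -14062 (E = (-66 - 112)*(113 - 34) = -178*79 = -14062)
E - 16327 = -14062 - 16327 = -30389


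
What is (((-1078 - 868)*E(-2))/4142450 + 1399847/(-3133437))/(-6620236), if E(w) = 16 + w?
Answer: 2942081781389/42965682845671376700 ≈ 6.8475e-8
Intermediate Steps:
(((-1078 - 868)*E(-2))/4142450 + 1399847/(-3133437))/(-6620236) = (((-1078 - 868)*(16 - 2))/4142450 + 1399847/(-3133437))/(-6620236) = (-1946*14*(1/4142450) + 1399847*(-1/3133437))*(-1/6620236) = (-27244*1/4142450 - 1399847/3133437)*(-1/6620236) = (-13622/2071225 - 1399847/3133437)*(-1/6620236) = -2942081781389/6490053050325*(-1/6620236) = 2942081781389/42965682845671376700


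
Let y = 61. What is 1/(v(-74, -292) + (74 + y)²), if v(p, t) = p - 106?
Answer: 1/18045 ≈ 5.5417e-5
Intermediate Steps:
v(p, t) = -106 + p
1/(v(-74, -292) + (74 + y)²) = 1/((-106 - 74) + (74 + 61)²) = 1/(-180 + 135²) = 1/(-180 + 18225) = 1/18045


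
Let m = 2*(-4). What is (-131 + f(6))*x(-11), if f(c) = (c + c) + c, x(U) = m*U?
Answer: -9944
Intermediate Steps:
m = -8
x(U) = -8*U
f(c) = 3*c (f(c) = 2*c + c = 3*c)
(-131 + f(6))*x(-11) = (-131 + 3*6)*(-8*(-11)) = (-131 + 18)*88 = -113*88 = -9944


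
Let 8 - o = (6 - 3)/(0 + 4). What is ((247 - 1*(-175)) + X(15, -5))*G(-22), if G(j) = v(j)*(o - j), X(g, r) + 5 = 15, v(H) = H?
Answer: -277992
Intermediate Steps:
o = 29/4 (o = 8 - (6 - 3)/(0 + 4) = 8 - 3/4 = 29/4 ≈ 7.2500)
X(g, r) = 10 (X(g, r) = -5 + 15 = 10)
G(j) = j*(29/4 - j)
((247 - 1*(-175)) + X(15, -5))*G(-22) = ((247 - 1*(-175)) + 10)*((1/4)*(-22)*(29 - 4*(-22))) = ((247 + 175) + 10)*((1/4)*(-22)*(29 + 88)) = (422 + 10)*((1/4)*(-22)*117) = 432*(-1287/2) = -277992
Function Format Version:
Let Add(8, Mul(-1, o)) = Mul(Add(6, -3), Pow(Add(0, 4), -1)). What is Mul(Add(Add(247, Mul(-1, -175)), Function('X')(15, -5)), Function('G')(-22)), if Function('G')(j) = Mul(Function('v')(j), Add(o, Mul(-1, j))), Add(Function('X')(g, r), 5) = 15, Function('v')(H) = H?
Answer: -277992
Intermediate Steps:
o = Rational(29, 4) (o = Add(8, Mul(-1, Mul(Add(6, -3), Pow(Add(0, 4), -1)))) = Add(8, Mul(-1, Mul(3, Pow(4, -1)))) = Add(8, Mul(-1, Mul(3, Rational(1, 4)))) = Add(8, Mul(-1, Rational(3, 4))) = Add(8, Rational(-3, 4)) = Rational(29, 4) ≈ 7.2500)
Function('X')(g, r) = 10 (Function('X')(g, r) = Add(-5, 15) = 10)
Function('G')(j) = Mul(j, Add(Rational(29, 4), Mul(-1, j)))
Mul(Add(Add(247, Mul(-1, -175)), Function('X')(15, -5)), Function('G')(-22)) = Mul(Add(Add(247, Mul(-1, -175)), 10), Mul(Rational(1, 4), -22, Add(29, Mul(-4, -22)))) = Mul(Add(Add(247, 175), 10), Mul(Rational(1, 4), -22, Add(29, 88))) = Mul(Add(422, 10), Mul(Rational(1, 4), -22, 117)) = Mul(432, Rational(-1287, 2)) = -277992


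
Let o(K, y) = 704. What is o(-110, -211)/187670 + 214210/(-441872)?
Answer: -9972428203/20731529560 ≈ -0.48103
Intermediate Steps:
o(-110, -211)/187670 + 214210/(-441872) = 704/187670 + 214210/(-441872) = 704*(1/187670) + 214210*(-1/441872) = 352/93835 - 107105/220936 = -9972428203/20731529560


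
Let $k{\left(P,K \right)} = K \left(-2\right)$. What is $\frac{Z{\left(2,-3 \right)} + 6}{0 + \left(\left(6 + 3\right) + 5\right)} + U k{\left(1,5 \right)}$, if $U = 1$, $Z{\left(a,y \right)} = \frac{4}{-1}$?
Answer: $- \frac{69}{7} \approx -9.8571$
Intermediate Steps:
$Z{\left(a,y \right)} = -4$ ($Z{\left(a,y \right)} = 4 \left(-1\right) = -4$)
$k{\left(P,K \right)} = - 2 K$
$\frac{Z{\left(2,-3 \right)} + 6}{0 + \left(\left(6 + 3\right) + 5\right)} + U k{\left(1,5 \right)} = \frac{-4 + 6}{0 + \left(\left(6 + 3\right) + 5\right)} + 1 \left(\left(-2\right) 5\right) = \frac{2}{0 + \left(9 + 5\right)} + 1 \left(-10\right) = \frac{2}{0 + 14} - 10 = \frac{2}{14} - 10 = 2 \cdot \frac{1}{14} - 10 = \frac{1}{7} - 10 = - \frac{69}{7}$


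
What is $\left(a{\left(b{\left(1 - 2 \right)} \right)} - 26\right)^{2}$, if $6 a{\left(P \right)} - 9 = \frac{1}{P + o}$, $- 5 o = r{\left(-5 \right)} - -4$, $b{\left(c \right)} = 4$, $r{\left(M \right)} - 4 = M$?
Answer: $\frac{1555009}{2601} \approx 597.85$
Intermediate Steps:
$r{\left(M \right)} = 4 + M$
$o = - \frac{3}{5}$ ($o = - \frac{\left(4 - 5\right) - -4}{5} = - \frac{-1 + 4}{5} = \left(- \frac{1}{5}\right) 3 = - \frac{3}{5} \approx -0.6$)
$a{\left(P \right)} = \frac{3}{2} + \frac{1}{6 \left(- \frac{3}{5} + P\right)}$ ($a{\left(P \right)} = \frac{3}{2} + \frac{1}{6 \left(P - \frac{3}{5}\right)} = \frac{3}{2} + \frac{1}{6 \left(- \frac{3}{5} + P\right)}$)
$\left(a{\left(b{\left(1 - 2 \right)} \right)} - 26\right)^{2} = \left(\frac{22 - 180}{6 \left(3 - 20\right)} - 26\right)^{2} = \left(\frac{1}{6} \frac{1}{-17} \left(-158\right) - 26\right)^{2} = \left(\frac{1}{6} \left(- \frac{1}{17}\right) \left(-158\right) - 26\right)^{2} = \left(\frac{79}{51} - 26\right)^{2} = \left(- \frac{1247}{51}\right)^{2} = \frac{1555009}{2601}$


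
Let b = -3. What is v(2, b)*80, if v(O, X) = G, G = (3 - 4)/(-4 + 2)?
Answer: 40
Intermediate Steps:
G = ½ (G = -1/(-2) = -1*(-½) = ½ ≈ 0.50000)
v(O, X) = ½
v(2, b)*80 = (½)*80 = 40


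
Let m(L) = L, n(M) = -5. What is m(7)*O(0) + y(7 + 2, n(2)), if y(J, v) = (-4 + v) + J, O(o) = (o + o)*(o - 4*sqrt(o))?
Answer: 0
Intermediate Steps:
O(o) = 2*o*(o - 4*sqrt(o)) (O(o) = (2*o)*(o - 4*sqrt(o)) = 2*o*(o - 4*sqrt(o)))
y(J, v) = -4 + J + v
m(7)*O(0) + y(7 + 2, n(2)) = 7*(-8*0**(3/2) + 2*0**2) + (-4 + (7 + 2) - 5) = 7*(-8*0 + 2*0) + (-4 + 9 - 5) = 7*(0 + 0) + 0 = 7*0 + 0 = 0 + 0 = 0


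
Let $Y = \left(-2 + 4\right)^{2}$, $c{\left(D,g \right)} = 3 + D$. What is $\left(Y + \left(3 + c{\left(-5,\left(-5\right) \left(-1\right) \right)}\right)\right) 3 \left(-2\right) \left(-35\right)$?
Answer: $1050$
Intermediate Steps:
$Y = 4$ ($Y = 2^{2} = 4$)
$\left(Y + \left(3 + c{\left(-5,\left(-5\right) \left(-1\right) \right)}\right)\right) 3 \left(-2\right) \left(-35\right) = \left(4 + \left(3 + \left(3 - 5\right)\right)\right) 3 \left(-2\right) \left(-35\right) = \left(4 + \left(3 - 2\right)\right) 3 \left(-2\right) \left(-35\right) = \left(4 + 1\right) 3 \left(-2\right) \left(-35\right) = 5 \cdot 3 \left(-2\right) \left(-35\right) = 15 \left(-2\right) \left(-35\right) = \left(-30\right) \left(-35\right) = 1050$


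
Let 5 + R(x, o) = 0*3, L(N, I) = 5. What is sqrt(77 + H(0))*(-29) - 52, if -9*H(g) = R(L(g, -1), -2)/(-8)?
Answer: -52 - 29*sqrt(11078)/12 ≈ -306.36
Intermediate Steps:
R(x, o) = -5 (R(x, o) = -5 + 0*3 = -5 + 0 = -5)
H(g) = -5/72 (H(g) = -(-5)/(9*(-8)) = -(-5)*(-1)/(9*8) = -1/9*5/8 = -5/72)
sqrt(77 + H(0))*(-29) - 52 = sqrt(77 - 5/72)*(-29) - 52 = sqrt(5539/72)*(-29) - 52 = (sqrt(11078)/12)*(-29) - 52 = -29*sqrt(11078)/12 - 52 = -52 - 29*sqrt(11078)/12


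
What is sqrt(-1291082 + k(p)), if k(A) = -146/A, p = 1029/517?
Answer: 2*I*sqrt(6975144015)/147 ≈ 1136.3*I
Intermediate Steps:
p = 1029/517 (p = 1029*(1/517) = 1029/517 ≈ 1.9903)
sqrt(-1291082 + k(p)) = sqrt(-1291082 - 146/1029/517) = sqrt(-1291082 - 146*517/1029) = sqrt(-1291082 - 75482/1029) = sqrt(-1328598860/1029) = 2*I*sqrt(6975144015)/147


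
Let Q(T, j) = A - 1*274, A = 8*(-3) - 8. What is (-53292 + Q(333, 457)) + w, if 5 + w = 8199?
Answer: -45404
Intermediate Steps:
w = 8194 (w = -5 + 8199 = 8194)
A = -32 (A = -24 - 8 = -32)
Q(T, j) = -306 (Q(T, j) = -32 - 1*274 = -32 - 274 = -306)
(-53292 + Q(333, 457)) + w = (-53292 - 306) + 8194 = -53598 + 8194 = -45404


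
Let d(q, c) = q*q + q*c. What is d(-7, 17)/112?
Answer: -5/8 ≈ -0.62500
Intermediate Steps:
d(q, c) = q² + c*q
d(-7, 17)/112 = -7*(17 - 7)/112 = -7*10*(1/112) = -70*1/112 = -5/8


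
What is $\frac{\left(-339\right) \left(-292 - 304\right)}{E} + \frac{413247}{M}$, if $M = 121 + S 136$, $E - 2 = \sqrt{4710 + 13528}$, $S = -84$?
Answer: $- \frac{2017092077}{34349817} + \frac{33674 \sqrt{18238}}{3039} \approx 1437.7$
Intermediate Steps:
$E = 2 + \sqrt{18238}$ ($E = 2 + \sqrt{4710 + 13528} = 2 + \sqrt{18238} \approx 137.05$)
$M = -11303$ ($M = 121 - 11424 = -11303$)
$\frac{\left(-339\right) \left(-292 - 304\right)}{E} + \frac{413247}{M} = \frac{\left(-339\right) \left(-292 - 304\right)}{2 + \sqrt{18238}} + \frac{413247}{-11303} = \frac{\left(-339\right) \left(-596\right)}{2 + \sqrt{18238}} + 413247 \left(- \frac{1}{11303}\right) = \frac{202044}{2 + \sqrt{18238}} - \frac{413247}{11303} = - \frac{413247}{11303} + \frac{202044}{2 + \sqrt{18238}}$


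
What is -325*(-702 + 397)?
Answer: 99125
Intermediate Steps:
-325*(-702 + 397) = -325*(-305) = 99125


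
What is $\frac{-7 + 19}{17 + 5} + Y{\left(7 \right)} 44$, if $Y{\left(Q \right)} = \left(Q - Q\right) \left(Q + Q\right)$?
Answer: $\frac{6}{11} \approx 0.54545$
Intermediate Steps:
$Y{\left(Q \right)} = 0$ ($Y{\left(Q \right)} = 0 \cdot 2 Q = 0$)
$\frac{-7 + 19}{17 + 5} + Y{\left(7 \right)} 44 = \frac{-7 + 19}{17 + 5} + 0 \cdot 44 = \frac{12}{22} + 0 = 12 \cdot \frac{1}{22} + 0 = \frac{6}{11} + 0 = \frac{6}{11}$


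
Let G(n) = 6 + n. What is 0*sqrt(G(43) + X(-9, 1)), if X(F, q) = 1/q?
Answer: 0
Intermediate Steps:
0*sqrt(G(43) + X(-9, 1)) = 0*sqrt((6 + 43) + 1/1) = 0*sqrt(49 + 1) = 0*sqrt(50) = 0*(5*sqrt(2)) = 0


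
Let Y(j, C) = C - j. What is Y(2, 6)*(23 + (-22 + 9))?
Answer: 40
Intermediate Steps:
Y(2, 6)*(23 + (-22 + 9)) = (6 - 1*2)*(23 + (-22 + 9)) = (6 - 2)*(23 - 13) = 4*10 = 40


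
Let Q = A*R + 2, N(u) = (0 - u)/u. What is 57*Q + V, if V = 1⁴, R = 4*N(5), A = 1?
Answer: -113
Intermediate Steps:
N(u) = -1 (N(u) = (-u)/u = -1)
R = -4 (R = 4*(-1) = -4)
Q = -2 (Q = 1*(-4) + 2 = -4 + 2 = -2)
V = 1
57*Q + V = 57*(-2) + 1 = -114 + 1 = -113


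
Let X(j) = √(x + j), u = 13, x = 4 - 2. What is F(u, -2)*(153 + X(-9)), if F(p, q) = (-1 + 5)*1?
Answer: 612 + 4*I*√7 ≈ 612.0 + 10.583*I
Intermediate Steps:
x = 2
X(j) = √(2 + j)
F(p, q) = 4 (F(p, q) = 4*1 = 4)
F(u, -2)*(153 + X(-9)) = 4*(153 + √(2 - 9)) = 4*(153 + √(-7)) = 4*(153 + I*√7) = 612 + 4*I*√7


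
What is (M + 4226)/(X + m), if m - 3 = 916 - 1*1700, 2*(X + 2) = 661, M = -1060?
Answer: -6332/905 ≈ -6.9967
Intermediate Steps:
X = 657/2 (X = -2 + (½)*661 = -2 + 661/2 = 657/2 ≈ 328.50)
m = -781 (m = 3 + (916 - 1*1700) = 3 + (916 - 1700) = 3 - 784 = -781)
(M + 4226)/(X + m) = (-1060 + 4226)/(657/2 - 781) = 3166/(-905/2) = 3166*(-2/905) = -6332/905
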